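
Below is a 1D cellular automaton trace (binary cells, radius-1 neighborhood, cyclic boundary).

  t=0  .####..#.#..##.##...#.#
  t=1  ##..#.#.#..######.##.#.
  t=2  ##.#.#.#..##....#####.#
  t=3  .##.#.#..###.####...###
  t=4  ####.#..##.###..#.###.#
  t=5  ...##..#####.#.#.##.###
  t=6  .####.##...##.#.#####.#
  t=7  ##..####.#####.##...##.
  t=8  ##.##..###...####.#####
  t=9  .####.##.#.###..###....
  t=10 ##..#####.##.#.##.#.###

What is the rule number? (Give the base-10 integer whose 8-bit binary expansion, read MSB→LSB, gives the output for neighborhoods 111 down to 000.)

  ###|.  b7=0 t=0,i=2
  ##.|#  b6=1 t=0,i=4
  #.#|#  b5=1 t=0,i=0
  #..|.  b4=0 t=0,i=5
  .##|#  b3=1 t=0,i=1
  .#.|.  b2=0 t=0,i=7
  ..#|#  b1=1 t=0,i=6
  ...|#  b0=1 t=0,i=18
  bits 01101011 = 107

107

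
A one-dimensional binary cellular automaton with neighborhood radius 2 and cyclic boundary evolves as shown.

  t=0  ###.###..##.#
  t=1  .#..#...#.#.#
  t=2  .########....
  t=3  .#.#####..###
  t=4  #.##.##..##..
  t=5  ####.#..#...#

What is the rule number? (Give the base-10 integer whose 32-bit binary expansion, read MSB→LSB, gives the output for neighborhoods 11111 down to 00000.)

  #####|#  b31=1 t=2,i=3
  ####.|#  b30=1 t=0,i=1
  ###.#|.  b29=0 t=0,i=2
  ###..|.  b28=0 t=0,i=6
  ##.##|.  b27=0 t=0,i=3
  ##.#.|#  b26=1 t=3,i=0
  ##..#|.  b25=0 t=0,i=7
  ##...|.  b24=0 t=2,i=9
  #.###|#  b23=1 t=0,i=4
  #.##.|#  b22=1 t=4,i=2
  #.#.#|.  b21=0 t=1,i=10
  #.#..|#  b20=1 t=1,i=1
  #..##|#  b19=1 t=0,i=8
  #..#.|#  b18=1 t=1,i=3
  #...#|#  b17=1 t=1,i=6
  #....|#  b16=1 t=2,i=10
  .####|.  b15=0 t=0,i=0
  .###.|.  b14=0 t=0,i=5
  .##.#|#  b13=1 t=0,i=10
  .##..|.  b12=0 t=4,i=6
  .#.##|#  b11=1 t=3,i=2
  .#.#.|.  b10=0 t=1,i=0
  .#..#|#  b9=1 t=1,i=2
  .#...|#  b8=1 t=1,i=5
  ..###|#  b7=1 t=2,i=1
  ..##.|.  b6=0 t=0,i=9
  ..#.#|#  b5=1 t=1,i=8
  ..#..|#  b4=1 t=1,i=4
  ...##|.  b3=0 t=2,i=0
  ...#.|#  b2=1 t=1,i=7
  ....#|#  b1=1 t=2,i=12
  .....|#  b0=1 t=2,i=11
  bits 11000100110111110010101110110111 = 3302960055

3302960055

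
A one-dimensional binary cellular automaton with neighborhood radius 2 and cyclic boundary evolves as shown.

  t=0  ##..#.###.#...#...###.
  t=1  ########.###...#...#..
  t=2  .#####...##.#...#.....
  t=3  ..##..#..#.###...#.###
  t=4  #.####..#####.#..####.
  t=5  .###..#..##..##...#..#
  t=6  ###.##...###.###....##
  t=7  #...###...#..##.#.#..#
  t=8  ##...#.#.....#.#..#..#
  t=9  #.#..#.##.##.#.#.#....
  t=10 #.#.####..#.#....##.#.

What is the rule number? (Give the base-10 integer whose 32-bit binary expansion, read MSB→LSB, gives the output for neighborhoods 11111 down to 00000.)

2278873443

  nb #####: next=#  (t=1,i=2, bit31=1)
  nb ####.: next=.  (t=1,i=6, bit30=0)
  nb ###.#: next=.  (t=0,i=8, bit29=0)
  nb ###..: next=.  (t=1,i=11, bit28=0)
  nb ##.##: next=.  (t=0,i=21, bit27=0)
  nb ##.#.: next=#  (t=0,i=9, bit26=1)
  nb ##..#: next=#  (t=0,i=2, bit25=1)
  nb ##...: next=#  (t=1,i=12, bit24=1)
  nb #.###: next=#  (t=0,i=6, bit23=1)
  nb #.##.: next=#  (t=0,i=0, bit22=1)
  nb #.#.#: next=.  (t=4,i=0, bit21=0)
  nb #.#..: next=#  (t=0,i=10, bit20=1)
  nb #..##: next=.  (t=1,i=21, bit19=0)
  nb #..#.: next=#  (t=0,i=3, bit18=1)
  nb #...#: next=.  (t=0,i=12, bit17=0)
  nb #....: next=.  (t=2,i=18, bit16=0)
  nb .####: next=#  (t=1,i=1, bit15=1)
  nb .###.: next=#  (t=0,i=7, bit14=1)
  nb .##.#: next=.  (t=2,i=10, bit13=0)
  nb .##..: next=#  (t=0,i=1, bit12=1)
  nb .#.##: next=#  (t=0,i=5, bit11=1)
  nb .#.#.: next=.  (t=7,i=17, bit10=0)
  nb .#..#: next=.  (t=1,i=20, bit9=0)
  nb .#...: next=#  (t=0,i=11, bit8=1)
  nb ..###: next=.  (t=0,i=18, bit7=0)
  nb ..##.: next=#  (t=2,i=9, bit6=1)
  nb ..#.#: next=#  (t=0,i=4, bit5=1)
  nb ..#..: next=.  (t=0,i=14, bit4=0)
  nb ...##: next=.  (t=0,i=17, bit3=0)
  nb ...#.: next=.  (t=0,i=13, bit2=0)
  nb ....#: next=#  (t=2,i=21, bit1=1)
  nb .....: next=#  (t=2,i=19, bit0=1)
  bits 10000111110101001101100101100011 = 2278873443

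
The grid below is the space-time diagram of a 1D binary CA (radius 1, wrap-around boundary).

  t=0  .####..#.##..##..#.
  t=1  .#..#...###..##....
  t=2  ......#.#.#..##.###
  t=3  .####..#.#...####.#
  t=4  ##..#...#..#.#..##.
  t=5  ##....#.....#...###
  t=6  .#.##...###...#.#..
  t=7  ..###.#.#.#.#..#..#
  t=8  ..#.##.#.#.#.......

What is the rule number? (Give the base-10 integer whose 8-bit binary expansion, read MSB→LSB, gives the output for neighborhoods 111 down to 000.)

105

  ###|.  b7=0 t=0,i=2
  ##.|#  b6=1 t=0,i=4
  #.#|#  b5=1 t=0,i=8
  #..|.  b4=0 t=0,i=5
  .##|#  b3=1 t=0,i=1
  .#.|.  b2=0 t=0,i=7
  ..#|.  b1=0 t=0,i=0
  ...|#  b0=1 t=1,i=6
  bits 01101001 = 105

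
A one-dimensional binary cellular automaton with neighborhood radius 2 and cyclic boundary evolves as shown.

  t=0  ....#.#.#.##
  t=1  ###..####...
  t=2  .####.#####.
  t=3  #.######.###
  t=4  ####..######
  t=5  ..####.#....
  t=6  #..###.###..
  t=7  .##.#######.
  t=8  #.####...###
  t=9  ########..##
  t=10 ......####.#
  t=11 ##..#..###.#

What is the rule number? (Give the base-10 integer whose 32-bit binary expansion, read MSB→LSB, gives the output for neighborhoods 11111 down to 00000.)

2075911938

  #####|.  b31=0 t=2,i=8
  ####.|#  b30=1 t=1,i=7
  ###.#|#  b29=1 t=2,i=4
  ###..|#  b28=1 t=1,i=2
  ##.##|#  b27=1 t=2,i=5
  ##.#.|.  b26=0 t=5,i=6
  ##..#|#  b25=1 t=1,i=3
  ##...|#  b24=1 t=0,i=0
  #.###|#  b23=1 t=2,i=6
  #.##.|.  b22=0 t=0,i=10
  #.#.#|#  b21=1 t=0,i=6
  #.#..|#  b20=1 t=5,i=7
  #..##|#  b19=1 t=1,i=4
  #..#.|.  b18=0 t=6,i=11
  #...#|#  b17=1 t=1,i=10
  #....|#  b16=1 t=0,i=1
  .####|#  b15=1 t=1,i=6
  .###.|#  b14=1 t=1,i=1
  .##.#|#  b13=1 t=7,i=2
  .##..|.  b12=0 t=0,i=11
  .#.##|.  b11=0 t=0,i=9
  .#.#.|#  b10=1 t=0,i=5
  .#..#|#  b9=1 t=6,i=1
  .#...|#  b8=1 t=5,i=8
  ..###|.  b7=0 t=1,i=0
  ..##.|.  b6=0 t=7,i=1
  ..#.#|.  b5=0 t=0,i=4
  ..#..|.  b4=0 t=6,i=0
  ...##|.  b3=0 t=1,i=11
  ...#.|.  b2=0 t=0,i=3
  ....#|#  b1=1 t=0,i=2
  .....|.  b0=0 t=5,i=10
  bits 01111011101110111110011100000010 = 2075911938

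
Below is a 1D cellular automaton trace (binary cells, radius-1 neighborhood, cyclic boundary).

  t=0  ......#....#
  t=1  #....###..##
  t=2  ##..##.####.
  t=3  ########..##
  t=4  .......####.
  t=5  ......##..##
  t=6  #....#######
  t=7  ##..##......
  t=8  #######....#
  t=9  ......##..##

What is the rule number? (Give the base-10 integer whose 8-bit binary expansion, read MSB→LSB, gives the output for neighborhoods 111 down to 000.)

  [7] ### => .  t=1,i=6
  [6] ##. => #  t=1,i=0
  [5] #.# => #  t=2,i=6
  [4] #.. => #  t=0,i=0
  [3] .## => #  t=1,i=5
  [2] .#. => #  t=0,i=6
  [1] ..# => #  t=0,i=5
  [0] ... => .  t=0,i=1
  bits 01111110 = 126

126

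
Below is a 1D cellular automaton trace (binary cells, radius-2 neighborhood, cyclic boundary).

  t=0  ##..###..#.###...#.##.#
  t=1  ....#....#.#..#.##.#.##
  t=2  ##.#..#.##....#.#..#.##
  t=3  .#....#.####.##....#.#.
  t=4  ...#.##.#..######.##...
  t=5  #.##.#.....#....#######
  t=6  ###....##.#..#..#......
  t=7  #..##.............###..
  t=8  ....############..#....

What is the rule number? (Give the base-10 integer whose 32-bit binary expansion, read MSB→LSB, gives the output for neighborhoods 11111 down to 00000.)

  [31] ##### => .  t=4,i=13
  [30] ####. => .  t=2,i=0
  [29] ###.# => #  t=2,i=1
  [28] ###.. => .  t=0,i=1
  [27] ##.## => #  t=0,i=21
  [26] ##.#. => .  t=1,i=18
  [25] ##..# => .  t=0,i=2
  [24] ##... => #  t=0,i=14
  [23] #.### => #  t=0,i=11
  [22] #.##. => #  t=0,i=19
  [21] #.#.# => #  t=1,i=19
  [20] #.#.. => .  t=1,i=11
  [19] #..## => .  t=0,i=3
  [18] #..#. => .  t=0,i=8
  [17] #...# => .  t=0,i=15
  [16] #.... => #  t=1,i=1
  [15] .#### => .  t=2,i=22
  [14] .###. => .  t=0,i=0
  [13] .##.# => .  t=0,i=20
  [12] .##.. => #  t=1,i=22
  [11] .#.## => .  t=0,i=10
  [10] .#.#. => .  t=1,i=10
  [9] .#..# => .  t=1,i=12
  [8] .#... => .  t=1,i=5
  [7] ..### => #  t=0,i=4
  [6] ..##. => .  t=6,i=7
  [5] ..#.# => #  t=0,i=9
  [4] ..#.. => .  t=1,i=4
  [3] ...## => .  t=5,i=15
  [2] ...#. => #  t=0,i=16
  [1] ....# => .  t=1,i=2
  [0] ..... => #  t=4,i=0
  bits 00101001111000010001000010100101 = 702615717

702615717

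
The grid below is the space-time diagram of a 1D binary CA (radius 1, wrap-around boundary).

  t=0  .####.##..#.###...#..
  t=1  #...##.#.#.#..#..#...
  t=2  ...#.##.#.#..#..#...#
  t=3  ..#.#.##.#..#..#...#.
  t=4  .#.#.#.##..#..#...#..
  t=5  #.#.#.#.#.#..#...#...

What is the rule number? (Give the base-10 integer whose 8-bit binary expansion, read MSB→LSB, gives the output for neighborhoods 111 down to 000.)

98

  ###|.  b7=0 t=0,i=2
  ##.|#  b6=1 t=0,i=4
  #.#|#  b5=1 t=0,i=5
  #..|.  b4=0 t=0,i=8
  .##|.  b3=0 t=0,i=1
  .#.|.  b2=0 t=0,i=10
  ..#|#  b1=1 t=0,i=0
  ...|.  b0=0 t=0,i=16
  bits 01100010 = 98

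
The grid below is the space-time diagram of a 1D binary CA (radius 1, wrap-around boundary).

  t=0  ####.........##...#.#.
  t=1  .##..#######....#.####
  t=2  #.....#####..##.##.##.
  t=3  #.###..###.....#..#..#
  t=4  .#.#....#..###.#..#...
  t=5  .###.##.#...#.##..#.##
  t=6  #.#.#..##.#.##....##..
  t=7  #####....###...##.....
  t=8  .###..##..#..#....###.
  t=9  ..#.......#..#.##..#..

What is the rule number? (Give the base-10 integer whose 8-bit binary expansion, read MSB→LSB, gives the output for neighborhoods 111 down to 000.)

  ###|#  b7=1 t=0,i=1
  ##.|.  b6=0 t=0,i=3
  #.#|#  b5=1 t=0,i=19
  #..|.  b4=0 t=0,i=4
  .##|.  b3=0 t=0,i=0
  .#.|#  b2=1 t=0,i=18
  ..#|.  b1=0 t=0,i=12
  ...|#  b0=1 t=0,i=5
  bits 10100101 = 165

165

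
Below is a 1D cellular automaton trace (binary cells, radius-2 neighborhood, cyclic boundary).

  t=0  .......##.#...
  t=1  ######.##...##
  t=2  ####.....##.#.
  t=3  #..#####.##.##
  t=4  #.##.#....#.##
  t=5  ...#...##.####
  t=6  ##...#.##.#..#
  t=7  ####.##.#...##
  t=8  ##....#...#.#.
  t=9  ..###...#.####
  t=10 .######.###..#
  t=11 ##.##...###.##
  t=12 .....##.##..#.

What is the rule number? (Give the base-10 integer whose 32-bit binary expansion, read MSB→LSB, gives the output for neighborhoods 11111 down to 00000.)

2444192995

  ##### -> #   bit 31 = 1  t=1,i=0
  ####. -> .   bit 30 = 0  t=1,i=4
  ###.# -> .   bit 29 = 0  t=1,i=5
  ###.. -> #   bit 28 = 1  t=2,i=3
  ##.## -> .   bit 27 = 0  t=1,i=6
  ##.#. -> .   bit 26 = 0  t=0,i=9
  ##..# -> .   bit 25 = 0  t=3,i=1
  ##... -> #   bit 24 = 1  t=1,i=9
  #.### -> #   bit 23 = 1  t=2,i=0
  #.##. -> .   bit 22 = 0  t=1,i=7
  #.#.# -> #   bit 21 = 1  t=2,i=12
  #.#.. -> .   bit 20 = 0  t=0,i=10
  #..## -> #   bit 19 = 1  t=3,i=2
  #..#. -> #   bit 18 = 1  t=10,i=12
  #...# -> #   bit 17 = 1  t=1,i=10
  #.... -> #   bit 16 = 1  t=0,i=12
  .#### -> .   bit 15 = 0  t=1,i=13
  .###. -> #   bit 14 = 1  t=3,i=13
  .##.# -> #   bit 13 = 1  t=0,i=8
  .##.. -> .   bit 12 = 0  t=1,i=8
  .#.## -> #   bit 11 = 1  t=2,i=13
  .#.#. -> #   bit 10 = 1  t=8,i=11
  .#..# -> .   bit 9 = 0  t=6,i=11
  .#... -> .   bit 8 = 0  t=0,i=11
  ..### -> #   bit 7 = 1  t=1,i=12
  ..##. -> #   bit 6 = 1  t=0,i=7
  ..#.# -> #   bit 5 = 1  t=4,i=10
  ..#.. -> .   bit 4 = 0  t=5,i=3
  ...## -> .   bit 3 = 0  t=0,i=6
  ...#. -> .   bit 2 = 0  t=4,i=9
  ....# -> #   bit 1 = 1  t=0,i=5
  ..... -> #   bit 0 = 1  t=0,i=0
  bits 10010001101011110110110011100011 = 2444192995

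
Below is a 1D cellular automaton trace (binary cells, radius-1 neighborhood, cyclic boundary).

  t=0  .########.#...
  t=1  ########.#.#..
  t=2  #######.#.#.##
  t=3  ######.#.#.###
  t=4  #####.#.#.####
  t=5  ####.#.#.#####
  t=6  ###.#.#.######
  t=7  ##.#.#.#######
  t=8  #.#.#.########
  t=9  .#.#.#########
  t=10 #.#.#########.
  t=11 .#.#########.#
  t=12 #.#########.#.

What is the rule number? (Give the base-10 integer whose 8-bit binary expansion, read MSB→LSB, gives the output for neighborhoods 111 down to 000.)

  ###|#  b7=1 t=0,i=2
  ##.|.  b6=0 t=0,i=8
  #.#|#  b5=1 t=0,i=9
  #..|#  b4=1 t=0,i=11
  .##|#  b3=1 t=0,i=1
  .#.|.  b2=0 t=0,i=10
  ..#|#  b1=1 t=0,i=0
  ...|.  b0=0 t=0,i=12
  bits 10111010 = 186

186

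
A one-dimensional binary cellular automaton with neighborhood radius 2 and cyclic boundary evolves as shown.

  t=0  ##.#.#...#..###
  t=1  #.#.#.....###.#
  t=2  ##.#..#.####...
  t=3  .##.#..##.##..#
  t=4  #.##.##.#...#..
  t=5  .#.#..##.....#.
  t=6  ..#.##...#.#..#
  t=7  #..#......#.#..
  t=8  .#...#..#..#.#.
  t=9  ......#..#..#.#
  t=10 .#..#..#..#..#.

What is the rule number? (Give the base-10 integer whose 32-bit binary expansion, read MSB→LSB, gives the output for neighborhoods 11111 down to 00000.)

3599330954

  ##### -> #   bit 31 = 1  t=0,i=14
  ####. -> #   bit 30 = 1  t=0,i=0
  ###.# -> .   bit 29 = 0  t=0,i=1
  ###.. -> #   bit 28 = 1  t=2,i=11
  ##.## -> .   bit 27 = 0  t=1,i=13
  ##.#. -> #   bit 26 = 1  t=0,i=2
  ##..# -> #   bit 25 = 1  t=3,i=12
  ##... -> .   bit 24 = 0  t=2,i=12
  #.### -> #   bit 23 = 1  t=2,i=8
  #.##. -> .   bit 22 = 0  t=1,i=14
  #.#.# -> .   bit 21 = 0  t=0,i=3
  #.#.. -> .   bit 20 = 0  t=0,i=5
  #..## -> #   bit 19 = 1  t=0,i=11
  #..#. -> .   bit 18 = 0  t=2,i=5
  #...# -> .   bit 17 = 0  t=0,i=7
  #.... -> #   bit 16 = 1  t=1,i=6
  .#### -> .   bit 15 = 0  t=0,i=13
  .###. -> #   bit 14 = 1  t=1,i=11
  .##.# -> #   bit 13 = 1  t=1,i=0
  .##.. -> .   bit 12 = 0  t=3,i=11
  .#.## -> #   bit 11 = 1  t=2,i=7
  .#.#. -> #   bit 10 = 1  t=0,i=4
  .#..# -> #   bit 9 = 1  t=0,i=10
  .#... -> .   bit 8 = 0  t=0,i=6
  ..### -> #   bit 7 = 1  t=0,i=12
  ..##. -> .   bit 6 = 0  t=2,i=0
  ..#.# -> .   bit 5 = 0  t=2,i=6
  ..#.. -> .   bit 4 = 0  t=0,i=9
  ...## -> #   bit 3 = 1  t=1,i=9
  ...#. -> .   bit 2 = 0  t=0,i=8
  ....# -> #   bit 1 = 1  t=1,i=8
  ..... -> .   bit 0 = 0  t=1,i=7
  bits 11010110100010010110111010001010 = 3599330954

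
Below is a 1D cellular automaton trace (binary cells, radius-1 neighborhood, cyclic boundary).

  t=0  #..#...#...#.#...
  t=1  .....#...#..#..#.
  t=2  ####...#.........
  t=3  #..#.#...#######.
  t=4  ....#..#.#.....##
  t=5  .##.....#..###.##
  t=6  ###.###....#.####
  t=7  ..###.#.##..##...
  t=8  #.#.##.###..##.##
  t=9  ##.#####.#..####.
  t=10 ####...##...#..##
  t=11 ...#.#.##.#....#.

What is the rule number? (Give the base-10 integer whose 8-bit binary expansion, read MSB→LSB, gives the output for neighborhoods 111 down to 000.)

  [7] ### => .  t=2,i=1
  [6] ##. => #  t=2,i=3
  [5] #.# => #  t=0,i=12
  [4] #.. => .  t=0,i=1
  [3] .## => #  t=2,i=0
  [2] .#. => .  t=0,i=0
  [1] ..# => .  t=0,i=2
  [0] ... => #  t=0,i=5
  bits 01101001 = 105

105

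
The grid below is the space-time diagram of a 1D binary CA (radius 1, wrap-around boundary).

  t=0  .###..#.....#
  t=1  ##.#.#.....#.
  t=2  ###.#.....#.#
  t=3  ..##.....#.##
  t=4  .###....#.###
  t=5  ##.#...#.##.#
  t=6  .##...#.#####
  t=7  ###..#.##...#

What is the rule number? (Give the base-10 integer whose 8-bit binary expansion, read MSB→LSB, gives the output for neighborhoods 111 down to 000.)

106

  ###|.  b7=0 t=0,i=2
  ##.|#  b6=1 t=0,i=3
  #.#|#  b5=1 t=0,i=0
  #..|.  b4=0 t=0,i=4
  .##|#  b3=1 t=0,i=1
  .#.|.  b2=0 t=0,i=6
  ..#|#  b1=1 t=0,i=5
  ...|.  b0=0 t=0,i=8
  bits 01101010 = 106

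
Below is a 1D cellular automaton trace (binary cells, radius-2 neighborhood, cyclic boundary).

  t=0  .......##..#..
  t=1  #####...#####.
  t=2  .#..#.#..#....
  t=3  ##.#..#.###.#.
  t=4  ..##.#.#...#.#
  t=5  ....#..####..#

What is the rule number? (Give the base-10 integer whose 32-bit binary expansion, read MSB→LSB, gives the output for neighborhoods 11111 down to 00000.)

370579733

  #####|.  b31=0 t=1,i=2
  ####.|.  b30=0 t=1,i=3
  ###.#|.  b29=0 t=1,i=12
  ###..|#  b28=1 t=1,i=4
  ##.##|.  b27=0 t=1,i=13
  ##.#.|#  b26=1 t=3,i=2
  ##..#|#  b25=1 t=0,i=9
  ##...|.  b24=0 t=1,i=5
  #.###|.  b23=0 t=1,i=0
  #.##.|.  b22=0 t=3,i=0
  #.#.#|.  b21=0 t=3,i=12
  #.#..|#  b20=1 t=2,i=6
  #..##|.  b19=0 t=4,i=1
  #..#.|#  b18=1 t=0,i=10
  #...#|#  b17=1 t=1,i=6
  #....|.  b16=0 t=0,i=13
  .####|#  b15=1 t=1,i=1
  .###.|.  b14=0 t=3,i=9
  .##.#|.  b13=0 t=3,i=1
  .##..|#  b12=1 t=0,i=8
  .#.##|#  b11=1 t=3,i=7
  .#.#.|.  b10=0 t=2,i=5
  .#..#|.  b9=0 t=2,i=2
  .#...|#  b8=1 t=0,i=12
  ..###|.  b7=0 t=1,i=8
  ..##.|.  b6=0 t=0,i=7
  ..#.#|.  b5=0 t=2,i=4
  ..#..|#  b4=1 t=0,i=11
  ...##|.  b3=0 t=0,i=6
  ...#.|#  b2=1 t=2,i=0
  ....#|.  b1=0 t=0,i=5
  .....|#  b0=1 t=0,i=0
  bits 00010110000101101001100100010101 = 370579733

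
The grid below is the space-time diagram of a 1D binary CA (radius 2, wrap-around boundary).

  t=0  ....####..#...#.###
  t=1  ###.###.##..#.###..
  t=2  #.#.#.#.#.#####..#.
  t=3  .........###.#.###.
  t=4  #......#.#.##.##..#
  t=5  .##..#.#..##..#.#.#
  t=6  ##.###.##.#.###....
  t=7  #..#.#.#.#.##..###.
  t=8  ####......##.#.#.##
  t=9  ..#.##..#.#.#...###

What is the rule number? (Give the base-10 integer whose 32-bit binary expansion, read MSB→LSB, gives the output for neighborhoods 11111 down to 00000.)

1742179042

  [31] ##### => .  t=2,i=12
  [30] ####. => #  t=0,i=6
  [29] ###.# => #  t=1,i=2
  [28] ###.. => .  t=0,i=7
  [27] ##.## => .  t=1,i=3
  [26] ##.#. => #  t=3,i=12
  [25] ##..# => #  t=0,i=8
  [24] ##... => #  t=0,i=0
  [23] #.### => #  t=0,i=16
  [22] #.##. => #  t=1,i=8
  [21] #.#.# => .  t=2,i=0
  [20] #.#.. => #  t=5,i=7
  [19] #..## => .  t=1,i=18
  [18] #..#. => #  t=0,i=9
  [17] #...# => #  t=0,i=12
  [16] #.... => #  t=0,i=1
  [15] .#### => #  t=0,i=5
  [14] .###. => .  t=0,i=17
  [13] .##.# => .  t=4,i=12
  [12] .##.. => .  t=1,i=9
  [11] .#.## => #  t=0,i=15
  [10] .#.#. => .  t=2,i=1
  [9] .#..# => #  t=5,i=8
  [8] .#... => .  t=0,i=11
  [7] ..### => #  t=0,i=4
  [6] ..##. => #  t=4,i=18
  [5] ..#.# => #  t=0,i=14
  [4] ..#.. => .  t=0,i=10
  [3] ...## => .  t=0,i=3
  [2] ...#. => .  t=0,i=13
  [1] ....# => #  t=0,i=2
  [0] ..... => .  t=3,i=1
  bits 01100111110101111000101011100010 = 1742179042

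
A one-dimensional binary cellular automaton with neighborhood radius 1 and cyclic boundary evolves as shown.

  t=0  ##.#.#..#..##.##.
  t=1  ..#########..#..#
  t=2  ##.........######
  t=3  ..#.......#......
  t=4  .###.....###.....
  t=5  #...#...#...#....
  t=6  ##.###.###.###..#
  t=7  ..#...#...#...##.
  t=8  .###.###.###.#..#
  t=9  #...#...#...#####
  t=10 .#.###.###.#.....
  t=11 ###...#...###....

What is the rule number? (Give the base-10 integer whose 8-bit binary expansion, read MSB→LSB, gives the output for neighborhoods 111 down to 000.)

  [7] ### => .  t=1,i=3
  [6] ##. => .  t=0,i=1
  [5] #.# => #  t=0,i=2
  [4] #.. => #  t=0,i=6
  [3] .## => .  t=0,i=0
  [2] .#. => #  t=0,i=3
  [1] ..# => #  t=0,i=7
  [0] ... => .  t=2,i=3
  bits 00110110 = 54

54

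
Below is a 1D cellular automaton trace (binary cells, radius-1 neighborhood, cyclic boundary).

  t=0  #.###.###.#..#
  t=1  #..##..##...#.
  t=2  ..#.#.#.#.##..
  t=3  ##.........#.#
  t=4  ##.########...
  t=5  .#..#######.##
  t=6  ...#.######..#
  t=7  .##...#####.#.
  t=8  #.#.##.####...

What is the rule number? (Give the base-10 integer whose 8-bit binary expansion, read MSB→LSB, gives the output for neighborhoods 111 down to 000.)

195

  nb ###: next=#  (t=0,i=3, bit7=1)
  nb ##.: next=#  (t=0,i=0, bit6=1)
  nb #.#: next=.  (t=0,i=1, bit5=0)
  nb #..: next=.  (t=0,i=11, bit4=0)
  nb .##: next=.  (t=0,i=2, bit3=0)
  nb .#.: next=.  (t=0,i=10, bit2=0)
  nb ..#: next=#  (t=0,i=12, bit1=1)
  nb ...: next=#  (t=1,i=10, bit0=1)
  bits 11000011 = 195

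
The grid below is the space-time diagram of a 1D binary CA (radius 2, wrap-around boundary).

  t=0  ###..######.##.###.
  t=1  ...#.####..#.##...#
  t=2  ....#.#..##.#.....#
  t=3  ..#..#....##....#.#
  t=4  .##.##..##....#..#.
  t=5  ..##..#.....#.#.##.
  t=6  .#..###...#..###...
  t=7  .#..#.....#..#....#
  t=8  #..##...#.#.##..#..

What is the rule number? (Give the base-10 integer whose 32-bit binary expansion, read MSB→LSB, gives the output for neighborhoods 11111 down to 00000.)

  #####|#  b31=1 t=0,i=7
  ####.|.  b30=0 t=0,i=9
  ###.#|.  b29=0 t=0,i=10
  ###..|.  b28=0 t=0,i=2
  ##.##|#  b27=1 t=0,i=11
  ##.#.|#  b26=1 t=2,i=11
  ##..#|#  b25=1 t=0,i=3
  ##...|.  b24=0 t=1,i=15
  #.###|.  b23=0 t=0,i=0
  #.##.|.  b22=0 t=0,i=12
  #.#.#|#  b21=1 t=5,i=14
  #.#..|.  b20=0 t=2,i=6
  #..##|.  b19=0 t=0,i=4
  #..#.|#  b18=1 t=1,i=10
  #...#|.  b17=0 t=1,i=1
  #....|.  b16=0 t=2,i=1
  .####|#  b15=1 t=0,i=6
  .###.|.  b14=0 t=0,i=1
  .##.#|#  b13=1 t=0,i=13
  .##..|.  b12=0 t=1,i=14
  .#.##|#  b11=1 t=1,i=4
  .#.#.|#  b10=1 t=2,i=5
  .#..#|.  b9=0 t=2,i=7
  .#...|.  b8=0 t=1,i=0
  ..###|#  b7=1 t=0,i=5
  ..##.|.  b6=0 t=2,i=9
  ..#.#|.  b5=0 t=1,i=3
  ..#..|#  b4=1 t=1,i=18
  ...##|#  b3=1 t=3,i=9
  ...#.|.  b2=0 t=1,i=2
  ....#|#  b1=1 t=2,i=2
  .....|.  b0=0 t=2,i=15
  bits 10001110001001001010110010011010 = 2384768154

2384768154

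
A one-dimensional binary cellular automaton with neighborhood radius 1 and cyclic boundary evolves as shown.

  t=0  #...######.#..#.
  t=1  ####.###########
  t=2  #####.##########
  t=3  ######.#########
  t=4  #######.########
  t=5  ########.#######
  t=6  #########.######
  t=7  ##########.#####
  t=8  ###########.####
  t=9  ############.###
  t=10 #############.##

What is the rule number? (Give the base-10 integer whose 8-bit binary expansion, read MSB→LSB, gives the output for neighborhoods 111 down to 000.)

  nb ###: next=#  (t=0,i=5, bit7=1)
  nb ##.: next=#  (t=0,i=9, bit6=1)
  nb #.#: next=#  (t=0,i=10, bit5=1)
  nb #..: next=#  (t=0,i=1, bit4=1)
  nb .##: next=.  (t=0,i=4, bit3=0)
  nb .#.: next=#  (t=0,i=0, bit2=1)
  nb ..#: next=#  (t=0,i=3, bit1=1)
  nb ...: next=#  (t=0,i=2, bit0=1)
  bits 11110111 = 247

247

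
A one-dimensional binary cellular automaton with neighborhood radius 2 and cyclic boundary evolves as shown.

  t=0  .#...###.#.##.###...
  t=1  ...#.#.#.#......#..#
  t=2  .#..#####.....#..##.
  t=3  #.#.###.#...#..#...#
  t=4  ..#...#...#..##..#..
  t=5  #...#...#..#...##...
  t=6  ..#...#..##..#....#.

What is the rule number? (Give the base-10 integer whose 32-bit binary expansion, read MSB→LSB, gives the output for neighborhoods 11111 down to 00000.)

  [31] ##### => #  t=2,i=6
  [30] ####. => .  t=2,i=7
  [29] ###.# => #  t=0,i=7
  [28] ###.. => #  t=0,i=16
  [27] ##.## => .  t=0,i=13
  [26] ##.#. => .  t=0,i=8
  [25] ##..# => #  t=2,i=19
  [24] ##... => .  t=0,i=17
  [23] #.### => .  t=0,i=14
  [22] #.##. => .  t=0,i=11
  [21] #.#.# => #  t=0,i=9
  [20] #.#.. => .  t=1,i=9
  [19] #..## => .  t=2,i=3
  [18] #..#. => #  t=1,i=18
  [17] #...# => #  t=0,i=3
  [16] #.... => .  t=0,i=18
  [15] .#### => #  t=2,i=5
  [14] .###. => .  t=0,i=6
  [13] .##.# => .  t=0,i=12
  [12] .##.. => .  t=2,i=18
  [11] .#.## => .  t=0,i=10
  [10] .#.#. => #  t=1,i=4
  [9] .#..# => #  t=1,i=17
  [8] .#... => .  t=0,i=2
  [7] ..### => #  t=0,i=5
  [6] ..##. => .  t=2,i=17
  [5] ..#.# => .  t=1,i=3
  [4] ..#.. => .  t=0,i=1
  [3] ...## => .  t=0,i=4
  [2] ...#. => .  t=0,i=0
  [1] ....# => #  t=0,i=19
  [0] ..... => .  t=1,i=12
  bits 10110010001001101000011010000010 = 2988869250

2988869250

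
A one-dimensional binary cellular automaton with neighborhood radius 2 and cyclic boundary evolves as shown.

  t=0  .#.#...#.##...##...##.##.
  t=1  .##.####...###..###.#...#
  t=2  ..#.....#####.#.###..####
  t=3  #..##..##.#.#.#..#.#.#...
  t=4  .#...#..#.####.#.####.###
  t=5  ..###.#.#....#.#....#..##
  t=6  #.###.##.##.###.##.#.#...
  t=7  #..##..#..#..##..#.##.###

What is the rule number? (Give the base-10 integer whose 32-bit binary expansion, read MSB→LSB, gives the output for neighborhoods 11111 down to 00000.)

  ##### -> #   bit 31 = 1  t=2,i=10
  ####. -> .   bit 30 = 0  t=1,i=6
  ###.# -> #   bit 29 = 1  t=1,i=18
  ###.. -> .   bit 28 = 0  t=1,i=7
  ##.## -> .   bit 27 = 0  t=0,i=21
  ##.#. -> .   bit 26 = 0  t=1,i=19
  ##..# -> #   bit 25 = 1  t=0,i=24
  ##... -> #   bit 24 = 1  t=0,i=11
  #.### -> .   bit 23 = 0  t=1,i=4
  #.##. -> .   bit 22 = 0  t=0,i=9
  #.#.# -> #   bit 21 = 1  t=2,i=14
  #.#.. -> .   bit 20 = 0  t=0,i=3
  #..## -> .   bit 19 = 0  t=1,i=15
  #..#. -> .   bit 18 = 0  t=0,i=0
  #...# -> #   bit 17 = 1  t=0,i=5
  #.... -> #   bit 16 = 1  t=2,i=4
  .#### -> .   bit 15 = 0  t=1,i=5
  .###. -> #   bit 14 = 1  t=1,i=12
  .##.# -> #   bit 13 = 1  t=0,i=20
  .##.. -> .   bit 12 = 0  t=0,i=10
  .#.## -> .   bit 11 = 0  t=0,i=8
  .#.#. -> #   bit 10 = 1  t=0,i=2
  .#..# -> #   bit 9 = 1  t=3,i=1
  .#... -> #   bit 8 = 1  t=0,i=4
  ..### -> #   bit 7 = 1  t=1,i=11
  ..##. -> .   bit 6 = 0  t=0,i=14
  ..#.# -> #   bit 5 = 1  t=0,i=1
  ..#.. -> .   bit 4 = 0  t=2,i=2
  ...## -> #   bit 3 = 1  t=0,i=13
  ...#. -> #   bit 2 = 1  t=0,i=6
  ....# -> .   bit 1 = 0  t=2,i=6
  ..... -> .   bit 0 = 0  t=2,i=5
  bits 10100011001000110110011110101100 = 2737006508

2737006508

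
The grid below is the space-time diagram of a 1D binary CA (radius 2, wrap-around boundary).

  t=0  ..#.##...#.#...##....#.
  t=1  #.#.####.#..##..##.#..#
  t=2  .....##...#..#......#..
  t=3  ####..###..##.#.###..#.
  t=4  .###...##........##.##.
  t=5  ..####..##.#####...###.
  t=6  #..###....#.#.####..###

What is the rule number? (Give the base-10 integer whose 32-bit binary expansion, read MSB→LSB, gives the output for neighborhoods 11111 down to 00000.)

  nb #####: next=.  (t=5,i=13, bit31=0)
  nb ####.: next=#  (t=1,i=6, bit30=1)
  nb ###.#: next=.  (t=1,i=7, bit29=0)
  nb ###..: next=#  (t=3,i=3, bit28=1)
  nb ##.##: next=#  (t=4,i=19, bit27=1)
  nb ##.#.: next=.  (t=1,i=1, bit26=0)
  nb ##..#: next=.  (t=1,i=14, bit25=0)
  nb ##...: next=#  (t=0,i=6, bit24=1)
  nb #.###: next=.  (t=1,i=4, bit23=0)
  nb #.##.: next=#  (t=0,i=4, bit22=1)
  nb #.#.#: next=.  (t=1,i=2, bit21=0)
  nb #.#..: next=.  (t=0,i=11, bit20=0)
  nb #..##: next=.  (t=1,i=11, bit19=0)
  nb #..#.: next=#  (t=2,i=12, bit18=1)
  nb #...#: next=#  (t=0,i=0, bit17=1)
  nb #....: next=.  (t=0,i=18, bit16=0)
  nb .####: next=#  (t=1,i=5, bit15=1)
  nb .###.: next=#  (t=3,i=7, bit14=1)
  nb .##.#: next=.  (t=1,i=0, bit13=0)
  nb .##..: next=#  (t=0,i=5, bit12=1)
  nb .#.##: next=.  (t=0,i=3, bit11=0)
  nb .#.#.: next=.  (t=0,i=10, bit10=0)
  nb .#..#: next=#  (t=1,i=10, bit9=1)
  nb .#...: next=#  (t=0,i=12, bit8=1)
  nb ..###: next=.  (t=3,i=6, bit7=0)
  nb ..##.: next=.  (t=0,i=15, bit6=0)
  nb ..#.#: next=#  (t=0,i=2, bit5=1)
  nb ..#..: next=.  (t=0,i=21, bit4=0)
  nb ...##: next=.  (t=0,i=14, bit3=0)
  nb ...#.: next=.  (t=0,i=1, bit2=0)
  nb ....#: next=#  (t=0,i=19, bit1=1)
  nb .....: next=#  (t=2,i=0, bit0=1)
  bits 01011001010001101101001100100011 = 1497813795

1497813795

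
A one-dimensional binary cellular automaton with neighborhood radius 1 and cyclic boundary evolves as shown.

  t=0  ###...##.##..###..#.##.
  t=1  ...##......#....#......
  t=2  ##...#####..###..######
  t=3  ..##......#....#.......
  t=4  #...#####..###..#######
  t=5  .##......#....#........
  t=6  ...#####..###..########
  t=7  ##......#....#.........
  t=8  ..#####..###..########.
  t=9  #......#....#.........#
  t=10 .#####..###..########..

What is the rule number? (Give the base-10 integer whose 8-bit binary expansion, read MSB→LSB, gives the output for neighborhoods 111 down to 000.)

17

  [7] ### => .  t=0,i=1
  [6] ##. => .  t=0,i=2
  [5] #.# => .  t=0,i=8
  [4] #.. => #  t=0,i=3
  [3] .## => .  t=0,i=0
  [2] .#. => .  t=0,i=18
  [1] ..# => .  t=0,i=5
  [0] ... => #  t=0,i=4
  bits 00010001 = 17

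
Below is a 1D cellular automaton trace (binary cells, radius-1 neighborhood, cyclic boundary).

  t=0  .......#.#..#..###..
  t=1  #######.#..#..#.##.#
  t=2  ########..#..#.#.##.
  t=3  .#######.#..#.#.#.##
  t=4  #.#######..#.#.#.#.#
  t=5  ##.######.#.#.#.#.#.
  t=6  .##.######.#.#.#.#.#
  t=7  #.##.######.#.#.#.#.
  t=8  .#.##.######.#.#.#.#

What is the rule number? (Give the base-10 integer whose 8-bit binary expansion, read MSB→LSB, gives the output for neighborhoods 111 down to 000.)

  ###|#  b7=1 t=0,i=16
  ##.|#  b6=1 t=0,i=17
  #.#|#  b5=1 t=0,i=8
  #..|.  b4=0 t=0,i=10
  .##|.  b3=0 t=0,i=15
  .#.|.  b2=0 t=0,i=7
  ..#|#  b1=1 t=0,i=6
  ...|#  b0=1 t=0,i=0
  bits 11100011 = 227

227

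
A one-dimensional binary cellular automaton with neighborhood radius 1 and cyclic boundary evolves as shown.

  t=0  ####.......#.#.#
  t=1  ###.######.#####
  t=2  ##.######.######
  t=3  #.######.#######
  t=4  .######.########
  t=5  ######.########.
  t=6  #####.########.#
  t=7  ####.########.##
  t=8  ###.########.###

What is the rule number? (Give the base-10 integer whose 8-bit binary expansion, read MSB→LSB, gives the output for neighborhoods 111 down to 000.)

189

  ### -> #   bit 7 = 1  t=0,i=0
  ##. -> .   bit 6 = 0  t=0,i=3
  #.# -> #   bit 5 = 1  t=0,i=12
  #.. -> #   bit 4 = 1  t=0,i=4
  .## -> #   bit 3 = 1  t=0,i=15
  .#. -> #   bit 2 = 1  t=0,i=11
  ..# -> .   bit 1 = 0  t=0,i=10
  ... -> #   bit 0 = 1  t=0,i=5
  bits 10111101 = 189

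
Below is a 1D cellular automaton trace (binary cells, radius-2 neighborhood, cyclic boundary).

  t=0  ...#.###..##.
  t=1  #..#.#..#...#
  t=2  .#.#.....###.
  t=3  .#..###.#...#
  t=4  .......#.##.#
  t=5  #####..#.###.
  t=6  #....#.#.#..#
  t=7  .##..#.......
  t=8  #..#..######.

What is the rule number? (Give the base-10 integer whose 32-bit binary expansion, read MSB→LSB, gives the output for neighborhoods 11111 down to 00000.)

264446249

  ##### -> .   bit 31 = 0  t=5,i=2
  ####. -> .   bit 30 = 0  t=5,i=3
  ###.# -> .   bit 29 = 0  t=3,i=6
  ###.. -> .   bit 28 = 0  t=0,i=7
  ##.## -> #   bit 27 = 1  t=5,i=12
  ##.#. -> #   bit 26 = 1  t=3,i=7
  ##..# -> #   bit 25 = 1  t=0,i=8
  ##... -> #   bit 24 = 1  t=0,i=12
  #.### -> #   bit 23 = 1  t=0,i=5
  #.##. -> #   bit 22 = 1  t=4,i=9
  #.#.# -> .   bit 21 = 0  t=6,i=7
  #.#.. -> .   bit 20 = 0  t=1,i=5
  #..## -> .   bit 19 = 0  t=0,i=9
  #..#. -> .   bit 18 = 0  t=1,i=2
  #...# -> #   bit 17 = 1  t=1,i=10
  #.... -> #   bit 16 = 1  t=0,i=0
  .#### -> .   bit 15 = 0  t=5,i=1
  .###. -> .   bit 14 = 0  t=0,i=6
  .##.# -> #   bit 13 = 1  t=4,i=10
  .##.. -> .   bit 12 = 0  t=0,i=11
  .#.## -> .   bit 11 = 0  t=0,i=4
  .#.#. -> .   bit 10 = 0  t=1,i=4
  .#..# -> .   bit 9 = 0  t=1,i=6
  .#... -> #   bit 8 = 1  t=1,i=9
  ..### -> .   bit 7 = 0  t=2,i=9
  ..##. -> .   bit 6 = 0  t=0,i=10
  ..#.# -> #   bit 5 = 1  t=0,i=3
  ..#.. -> .   bit 4 = 0  t=1,i=8
  ...## -> #   bit 3 = 1  t=1,i=11
  ...#. -> .   bit 2 = 0  t=0,i=2
  ....# -> .   bit 1 = 0  t=0,i=1
  ..... -> #   bit 0 = 1  t=2,i=6
  bits 00001111110000110010000100101001 = 264446249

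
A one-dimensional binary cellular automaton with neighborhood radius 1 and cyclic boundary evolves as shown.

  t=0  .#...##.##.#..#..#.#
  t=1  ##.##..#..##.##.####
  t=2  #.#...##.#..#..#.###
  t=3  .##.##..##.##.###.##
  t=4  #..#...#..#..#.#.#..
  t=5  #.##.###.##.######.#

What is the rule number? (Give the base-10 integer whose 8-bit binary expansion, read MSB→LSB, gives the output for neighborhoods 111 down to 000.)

167

  ### -> #   bit 7 = 1  t=1,i=0
  ##. -> .   bit 6 = 0  t=0,i=6
  #.# -> #   bit 5 = 1  t=0,i=0
  #.. -> .   bit 4 = 0  t=0,i=2
  .## -> .   bit 3 = 0  t=0,i=5
  .#. -> #   bit 2 = 1  t=0,i=1
  ..# -> #   bit 1 = 1  t=0,i=4
  ... -> #   bit 0 = 1  t=0,i=3
  bits 10100111 = 167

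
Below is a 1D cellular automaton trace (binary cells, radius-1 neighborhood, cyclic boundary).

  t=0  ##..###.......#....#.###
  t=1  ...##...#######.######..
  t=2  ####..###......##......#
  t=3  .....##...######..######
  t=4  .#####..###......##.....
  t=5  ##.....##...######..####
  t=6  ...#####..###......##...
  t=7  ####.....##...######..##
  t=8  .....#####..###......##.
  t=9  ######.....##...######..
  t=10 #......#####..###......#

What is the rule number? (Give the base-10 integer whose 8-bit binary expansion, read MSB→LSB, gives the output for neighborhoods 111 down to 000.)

  ###|.  b7=0 t=0,i=0
  ##.|.  b6=0 t=0,i=1
  #.#|#  b5=1 t=0,i=20
  #..|.  b4=0 t=0,i=2
  .##|#  b3=1 t=0,i=4
  .#.|#  b2=1 t=0,i=14
  ..#|#  b1=1 t=0,i=3
  ...|#  b0=1 t=0,i=8
  bits 00101111 = 47

47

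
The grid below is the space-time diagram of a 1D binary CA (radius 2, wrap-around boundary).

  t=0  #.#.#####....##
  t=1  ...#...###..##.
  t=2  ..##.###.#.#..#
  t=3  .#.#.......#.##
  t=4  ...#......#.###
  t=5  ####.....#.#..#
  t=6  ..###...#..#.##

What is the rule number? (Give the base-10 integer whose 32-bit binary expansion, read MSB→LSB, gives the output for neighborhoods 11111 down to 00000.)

1365125276

  [31] ##### => .  t=0,i=6
  [30] ####. => #  t=0,i=7
  [29] ###.# => .  t=0,i=0
  [28] ###.. => #  t=0,i=8
  [27] ##.## => .  t=2,i=4
  [26] ##.#. => .  t=0,i=1
  [25] ##..# => .  t=1,i=10
  [24] ##... => #  t=0,i=9
  [23] #.### => .  t=0,i=4
  [22] #.##. => #  t=3,i=13
  [21] #.#.# => .  t=0,i=2
  [20] #.#.. => #  t=2,i=11
  [19] #..## => #  t=1,i=11
  [18] #..#. => #  t=2,i=13
  [17] #...# => #  t=1,i=5
  [16] #.... => .  t=0,i=10
  [15] .#### => .  t=0,i=5
  [14] .###. => .  t=0,i=14
  [13] .##.# => #  t=2,i=3
  [12] .##.. => .  t=1,i=13
  [11] .#.## => #  t=0,i=3
  [10] .#.#. => .  t=2,i=10
  [9] .#..# => .  t=2,i=0
  [8] .#... => .  t=1,i=4
  [7] ..### => #  t=0,i=13
  [6] ..##. => .  t=1,i=12
  [5] ..#.# => .  t=3,i=11
  [4] ..#.. => #  t=1,i=3
  [3] ...## => #  t=0,i=12
  [2] ...#. => #  t=1,i=2
  [1] ....# => .  t=0,i=11
  [0] ..... => .  t=3,i=6
  bits 01010001010111100010100010011100 = 1365125276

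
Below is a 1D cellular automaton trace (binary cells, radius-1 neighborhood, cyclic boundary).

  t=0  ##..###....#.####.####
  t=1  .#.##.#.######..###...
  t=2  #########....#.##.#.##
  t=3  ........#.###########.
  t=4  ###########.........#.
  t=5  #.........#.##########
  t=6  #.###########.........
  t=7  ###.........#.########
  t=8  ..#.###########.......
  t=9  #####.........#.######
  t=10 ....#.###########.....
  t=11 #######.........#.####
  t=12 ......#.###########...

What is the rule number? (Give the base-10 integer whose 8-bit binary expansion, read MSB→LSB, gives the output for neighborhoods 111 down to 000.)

111

  [7] ### => .  t=0,i=0
  [6] ##. => #  t=0,i=1
  [5] #.# => #  t=0,i=12
  [4] #.. => .  t=0,i=2
  [3] .## => #  t=0,i=4
  [2] .#. => #  t=0,i=11
  [1] ..# => #  t=0,i=3
  [0] ... => #  t=0,i=8
  bits 01101111 = 111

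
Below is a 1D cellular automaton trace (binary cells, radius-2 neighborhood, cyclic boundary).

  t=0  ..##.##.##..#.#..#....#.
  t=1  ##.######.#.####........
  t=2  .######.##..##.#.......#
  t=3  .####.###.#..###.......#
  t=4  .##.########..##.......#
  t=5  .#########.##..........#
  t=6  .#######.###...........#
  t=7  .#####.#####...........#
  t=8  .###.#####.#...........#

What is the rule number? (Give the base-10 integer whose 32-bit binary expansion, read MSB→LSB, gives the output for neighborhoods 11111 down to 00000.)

3201492520

  nb #####: next=#  (t=1,i=5, bit31=1)
  nb ####.: next=.  (t=1,i=7, bit30=0)
  nb ###.#: next=#  (t=1,i=8, bit29=1)
  nb ###..: next=#  (t=1,i=15, bit28=1)
  nb ##.##: next=#  (t=0,i=4, bit27=1)
  nb ##.#.: next=#  (t=1,i=9, bit26=1)
  nb ##..#: next=#  (t=0,i=10, bit25=1)
  nb ##...: next=.  (t=1,i=16, bit24=0)
  nb #.###: next=#  (t=1,i=3, bit23=1)
  nb #.##.: next=#  (t=0,i=5, bit22=1)
  nb #.#.#: next=.  (t=1,i=10, bit21=0)
  nb #.#..: next=#  (t=0,i=14, bit20=1)
  nb #..##: next=.  (t=2,i=11, bit19=0)
  nb #..#.: next=.  (t=0,i=11, bit18=0)
  nb #...#: next=#  (t=0,i=0, bit17=1)
  nb #....: next=.  (t=0,i=19, bit16=0)
  nb .####: next=#  (t=1,i=4, bit15=1)
  nb .###.: next=#  (t=3,i=7, bit14=1)
  nb .##.#: next=#  (t=0,i=3, bit13=1)
  nb .##..: next=.  (t=0,i=9, bit12=0)
  nb .#.##: next=.  (t=1,i=11, bit11=0)
  nb .#.#.: next=#  (t=0,i=13, bit10=1)
  nb .#..#: next=#  (t=0,i=15, bit9=1)
  nb .#...: next=.  (t=0,i=18, bit8=0)
  nb ..###: next=.  (t=3,i=13, bit7=0)
  nb ..##.: next=.  (t=0,i=2, bit6=0)
  nb ..#.#: next=#  (t=0,i=12, bit5=1)
  nb ..#..: next=.  (t=0,i=17, bit4=0)
  nb ...##: next=#  (t=0,i=1, bit3=1)
  nb ...#.: next=.  (t=0,i=21, bit2=0)
  nb ....#: next=.  (t=0,i=20, bit1=0)
  nb .....: next=.  (t=1,i=18, bit0=0)
  bits 10111110110100101110011000101000 = 3201492520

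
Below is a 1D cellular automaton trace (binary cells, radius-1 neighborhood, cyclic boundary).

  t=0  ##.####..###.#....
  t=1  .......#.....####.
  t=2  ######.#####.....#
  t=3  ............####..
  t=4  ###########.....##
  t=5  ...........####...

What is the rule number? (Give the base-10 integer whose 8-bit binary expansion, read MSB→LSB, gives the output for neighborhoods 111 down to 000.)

21

  ###|.  b7=0 t=0,i=4
  ##.|.  b6=0 t=0,i=1
  #.#|.  b5=0 t=0,i=2
  #..|#  b4=1 t=0,i=7
  .##|.  b3=0 t=0,i=0
  .#.|#  b2=1 t=0,i=13
  ..#|.  b1=0 t=0,i=8
  ...|#  b0=1 t=0,i=15
  bits 00010101 = 21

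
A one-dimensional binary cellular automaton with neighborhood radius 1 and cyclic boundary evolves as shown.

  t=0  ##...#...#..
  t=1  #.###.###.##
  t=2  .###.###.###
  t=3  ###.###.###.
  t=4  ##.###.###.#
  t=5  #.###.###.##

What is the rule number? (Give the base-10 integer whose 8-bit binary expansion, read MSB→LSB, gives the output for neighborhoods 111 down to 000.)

  ###|#  b7=1 t=1,i=3
  ##.|.  b6=0 t=0,i=1
  #.#|#  b5=1 t=1,i=1
  #..|#  b4=1 t=0,i=2
  .##|#  b3=1 t=0,i=0
  .#.|.  b2=0 t=0,i=5
  ..#|#  b1=1 t=0,i=4
  ...|#  b0=1 t=0,i=3
  bits 10111011 = 187

187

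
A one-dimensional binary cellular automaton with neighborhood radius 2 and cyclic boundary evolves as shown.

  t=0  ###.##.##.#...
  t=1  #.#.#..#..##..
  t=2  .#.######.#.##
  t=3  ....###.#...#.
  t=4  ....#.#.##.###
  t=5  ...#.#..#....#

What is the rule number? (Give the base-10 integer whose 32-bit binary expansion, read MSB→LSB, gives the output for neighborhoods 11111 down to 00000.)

  [31] ##### => #  t=2,i=5
  [30] ####. => .  t=2,i=7
  [29] ###.# => #  t=0,i=2
  [28] ###.. => #  t=4,i=13
  [27] ##.## => .  t=0,i=3
  [26] ##.#. => .  t=0,i=9
  [25] ##..# => #  t=1,i=12
  [24] ##... => .  t=4,i=0
  [23] #.### => .  t=2,i=3
  [22] #.##. => #  t=0,i=4
  [21] #.#.# => .  t=1,i=2
  [20] #.#.. => #  t=0,i=10
  [19] #..## => .  t=1,i=9
  [18] #..#. => #  t=1,i=6
  [17] #...# => .  t=0,i=12
  [16] #.... => .  t=3,i=0
  [15] .#### => #  t=2,i=4
  [14] .###. => .  t=0,i=1
  [13] .##.# => .  t=0,i=5
  [12] .##.. => .  t=1,i=11
  [11] .#.## => .  t=2,i=2
  [10] .#.#. => #  t=1,i=1
  [9] .#..# => #  t=1,i=5
  [8] .#... => #  t=0,i=11
  [7] ..### => #  t=0,i=0
  [6] ..##. => #  t=1,i=10
  [5] ..#.# => .  t=1,i=0
  [4] ..#.. => #  t=1,i=7
  [3] ...## => .  t=0,i=13
  [2] ...#. => #  t=3,i=11
  [1] ....# => .  t=3,i=2
  [0] ..... => .  t=3,i=1
  bits 10110010010101001000011111010100 = 2991884244

2991884244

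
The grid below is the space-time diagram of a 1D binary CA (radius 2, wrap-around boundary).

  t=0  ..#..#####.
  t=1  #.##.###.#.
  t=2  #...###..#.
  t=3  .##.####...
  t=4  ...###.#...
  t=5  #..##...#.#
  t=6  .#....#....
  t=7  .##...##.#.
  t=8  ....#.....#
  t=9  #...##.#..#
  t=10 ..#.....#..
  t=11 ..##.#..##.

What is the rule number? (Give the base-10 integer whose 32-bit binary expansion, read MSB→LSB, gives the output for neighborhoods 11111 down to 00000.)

2594358161

  ##### -> #   bit 31 = 1  t=0,i=7
  ####. -> .   bit 30 = 0  t=0,i=8
  ###.# -> .   bit 29 = 0  t=1,i=7
  ###.. -> #   bit 28 = 1  t=0,i=9
  ##.## -> #   bit 27 = 1  t=1,i=4
  ##.#. -> .   bit 26 = 0  t=1,i=8
  ##..# -> #   bit 25 = 1  t=2,i=7
  ##... -> .   bit 24 = 0  t=0,i=10
  #.### -> #   bit 23 = 1  t=1,i=5
  #.##. -> .   bit 22 = 0  t=1,i=2
  #.#.# -> #   bit 21 = 1  t=1,i=0
  #.#.. -> .   bit 20 = 0  t=2,i=0
  #..## -> .   bit 19 = 0  t=0,i=4
  #..#. -> .   bit 18 = 0  t=2,i=8
  #...# -> #   bit 17 = 1  t=0,i=0
  #.... -> .   bit 16 = 0  t=3,i=9
  .#### -> #   bit 15 = 1  t=0,i=6
  .###. -> #   bit 14 = 1  t=1,i=6
  .##.# -> .   bit 13 = 0  t=1,i=3
  .##.. -> .   bit 12 = 0  t=5,i=0
  .#.## -> .   bit 11 = 0  t=1,i=1
  .#.#. -> .   bit 10 = 0  t=1,i=10
  .#..# -> #   bit 9 = 1  t=0,i=3
  .#... -> #   bit 8 = 1  t=2,i=1
  ..### -> #   bit 7 = 1  t=0,i=5
  ..##. -> .   bit 6 = 0  t=3,i=1
  ..#.# -> .   bit 5 = 0  t=2,i=9
  ..#.. -> #   bit 4 = 1  t=0,i=2
  ...## -> .   bit 3 = 0  t=2,i=3
  ...#. -> .   bit 2 = 0  t=0,i=1
  ....# -> .   bit 1 = 0  t=3,i=10
  ..... -> #   bit 0 = 1  t=4,i=0
  bits 10011010101000101100001110010001 = 2594358161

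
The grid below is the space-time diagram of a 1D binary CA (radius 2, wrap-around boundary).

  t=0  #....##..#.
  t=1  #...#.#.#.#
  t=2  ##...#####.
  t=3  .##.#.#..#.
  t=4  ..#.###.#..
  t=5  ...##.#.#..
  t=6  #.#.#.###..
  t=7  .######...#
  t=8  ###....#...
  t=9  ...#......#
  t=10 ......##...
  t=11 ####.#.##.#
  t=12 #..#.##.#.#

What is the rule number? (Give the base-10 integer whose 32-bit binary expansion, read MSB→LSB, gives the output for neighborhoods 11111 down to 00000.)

  ##### -> .   bit 31 = 0  t=2,i=7
  ####. -> .   bit 30 = 0  t=2,i=8
  ###.# -> #   bit 29 = 1  t=2,i=9
  ###.. -> .   bit 28 = 0  t=6,i=8
  ##.## -> .   bit 27 = 0  t=2,i=10
  ##.#. -> .   bit 26 = 0  t=3,i=3
  ##..# -> .   bit 25 = 0  t=0,i=7
  ##... -> #   bit 24 = 1  t=1,i=1
  #.### -> #   bit 23 = 1  t=4,i=4
  #.##. -> .   bit 22 = 0  t=1,i=10
  #.#.# -> #   bit 21 = 1  t=1,i=6
  #.#.. -> #   bit 20 = 1  t=0,i=0
  #..## -> .   bit 19 = 0  t=3,i=0
  #..#. -> #   bit 18 = 1  t=0,i=8
  #...# -> .   bit 17 = 0  t=1,i=2
  #.... -> .   bit 16 = 0  t=0,i=2
  .#### -> #   bit 15 = 1  t=2,i=6
  .###. -> .   bit 14 = 0  t=4,i=5
  .##.# -> #   bit 13 = 1  t=3,i=2
  .##.. -> #   bit 12 = 1  t=0,i=6
  .#.## -> #   bit 11 = 1  t=1,i=9
  .#.#. -> #   bit 10 = 1  t=0,i=10
  .#..# -> .   bit 9 = 0  t=3,i=7
  .#... -> .   bit 8 = 0  t=0,i=1
  ..### -> .   bit 7 = 0  t=2,i=5
  ..##. -> .   bit 6 = 0  t=0,i=5
  ..#.# -> .   bit 5 = 0  t=0,i=9
  ..#.. -> .   bit 4 = 0  t=3,i=9
  ...## -> #   bit 3 = 1  t=0,i=4
  ...#. -> .   bit 2 = 0  t=1,i=3
  ....# -> .   bit 1 = 0  t=0,i=3
  ..... -> #   bit 0 = 1  t=5,i=0
  bits 00100001101101001011110000001001 = 565492745

565492745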